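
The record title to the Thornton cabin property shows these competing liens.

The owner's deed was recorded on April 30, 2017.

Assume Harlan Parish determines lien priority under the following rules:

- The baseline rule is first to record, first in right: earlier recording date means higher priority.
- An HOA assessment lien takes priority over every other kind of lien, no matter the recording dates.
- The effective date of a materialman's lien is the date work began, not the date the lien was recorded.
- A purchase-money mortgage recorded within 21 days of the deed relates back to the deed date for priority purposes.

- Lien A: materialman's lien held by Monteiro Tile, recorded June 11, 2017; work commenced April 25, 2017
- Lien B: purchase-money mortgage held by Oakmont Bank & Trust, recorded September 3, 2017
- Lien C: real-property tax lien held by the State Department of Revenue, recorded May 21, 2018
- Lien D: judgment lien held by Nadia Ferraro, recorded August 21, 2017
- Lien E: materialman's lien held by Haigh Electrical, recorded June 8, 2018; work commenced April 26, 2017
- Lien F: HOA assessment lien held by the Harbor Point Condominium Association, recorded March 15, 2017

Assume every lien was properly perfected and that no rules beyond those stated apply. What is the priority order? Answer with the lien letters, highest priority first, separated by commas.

F, A, E, D, B, C

Effective dates: A's effective date is April 25, 2017, when work began; B missed the 21-day window (126 days after the deed), so its recording date stands; E is treated as recorded April 26, 2017, the work-commencement date.
F is an HOA assessment lien, so it outranks all other liens regardless of date.
Remaining liens by effective date: A (April 25, 2017), E (April 26, 2017), D (August 21, 2017), B (September 3, 2017), C (May 21, 2018).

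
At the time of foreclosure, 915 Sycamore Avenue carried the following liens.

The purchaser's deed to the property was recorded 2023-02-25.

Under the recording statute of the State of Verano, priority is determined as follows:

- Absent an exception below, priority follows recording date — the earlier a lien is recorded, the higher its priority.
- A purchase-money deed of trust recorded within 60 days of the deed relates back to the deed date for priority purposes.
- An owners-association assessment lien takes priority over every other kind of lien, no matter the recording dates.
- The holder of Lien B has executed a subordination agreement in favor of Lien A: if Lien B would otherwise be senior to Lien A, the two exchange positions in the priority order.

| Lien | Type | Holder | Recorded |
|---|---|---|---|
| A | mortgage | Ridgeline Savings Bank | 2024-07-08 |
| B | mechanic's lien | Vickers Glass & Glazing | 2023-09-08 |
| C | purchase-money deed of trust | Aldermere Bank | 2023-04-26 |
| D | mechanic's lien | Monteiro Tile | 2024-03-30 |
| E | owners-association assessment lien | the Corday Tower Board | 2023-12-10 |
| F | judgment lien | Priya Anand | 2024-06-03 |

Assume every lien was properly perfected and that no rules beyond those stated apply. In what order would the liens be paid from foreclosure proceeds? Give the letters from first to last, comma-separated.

Effective dates after the stated exceptions: C was recorded within the 60-day window, so its effective date is the deed date 2023-02-25.
As an owners-association assessment lien, E is senior to every other lien.
The other liens, earliest effective date first: C (2023-02-25), B (2023-09-08), D (2024-03-30), F (2024-06-03), A (2024-07-08).
The subordination applies — B was senior to A — so B and A swap.

E, C, A, D, F, B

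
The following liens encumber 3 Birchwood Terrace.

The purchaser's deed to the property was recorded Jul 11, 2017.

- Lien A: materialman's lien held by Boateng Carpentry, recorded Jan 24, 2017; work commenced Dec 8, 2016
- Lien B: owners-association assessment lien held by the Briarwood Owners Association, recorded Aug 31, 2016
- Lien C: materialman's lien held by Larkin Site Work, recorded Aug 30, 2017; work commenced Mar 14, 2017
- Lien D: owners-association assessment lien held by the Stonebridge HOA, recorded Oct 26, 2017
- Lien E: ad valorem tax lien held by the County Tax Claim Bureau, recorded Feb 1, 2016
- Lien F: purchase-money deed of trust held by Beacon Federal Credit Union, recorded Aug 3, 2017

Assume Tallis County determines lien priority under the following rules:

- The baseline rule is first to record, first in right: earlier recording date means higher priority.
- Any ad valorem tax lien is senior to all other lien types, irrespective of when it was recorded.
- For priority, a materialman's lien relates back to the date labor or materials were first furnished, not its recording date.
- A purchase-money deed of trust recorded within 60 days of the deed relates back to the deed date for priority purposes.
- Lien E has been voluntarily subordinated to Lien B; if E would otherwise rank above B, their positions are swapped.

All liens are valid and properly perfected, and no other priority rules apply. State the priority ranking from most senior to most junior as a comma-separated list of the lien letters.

Adjusting effective dates: A relates back to Dec 8, 2016 (work commenced); C's effective date is Mar 14, 2017, when work began; F relates back to the deed date Jul 11, 2017.
E is an ad valorem tax lien and takes priority over every other lien.
The other liens, earliest effective date first: B (Aug 31, 2016), A (Dec 8, 2016), C (Mar 14, 2017), F (Jul 11, 2017), D (Oct 26, 2017).
Because E would otherwise rank above B, the subordination swaps them.

B, E, A, C, F, D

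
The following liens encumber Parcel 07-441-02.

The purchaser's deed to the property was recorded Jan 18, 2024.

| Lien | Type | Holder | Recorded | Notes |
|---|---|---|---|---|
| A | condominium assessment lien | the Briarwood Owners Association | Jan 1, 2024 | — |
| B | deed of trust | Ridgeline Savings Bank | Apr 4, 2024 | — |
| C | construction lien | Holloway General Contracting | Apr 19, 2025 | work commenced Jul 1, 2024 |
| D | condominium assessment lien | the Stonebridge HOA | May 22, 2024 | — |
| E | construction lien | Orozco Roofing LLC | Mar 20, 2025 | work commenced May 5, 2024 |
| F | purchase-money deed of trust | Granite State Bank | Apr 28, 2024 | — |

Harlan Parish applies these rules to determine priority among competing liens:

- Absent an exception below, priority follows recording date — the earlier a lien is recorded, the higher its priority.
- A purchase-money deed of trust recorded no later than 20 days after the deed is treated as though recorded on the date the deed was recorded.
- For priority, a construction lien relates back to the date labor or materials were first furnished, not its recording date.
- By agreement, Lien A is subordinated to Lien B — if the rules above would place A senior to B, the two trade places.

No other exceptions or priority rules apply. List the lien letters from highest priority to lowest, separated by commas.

B, A, F, E, D, C

Adjusting effective dates: C is treated as recorded Jul 1, 2024, the work-commencement date; E is treated as recorded May 5, 2024, the work-commencement date; F missed the 20-day window (101 days after the deed), so its recording date stands.
By effective date, earliest first: A (Jan 1, 2024), B (Apr 4, 2024), F (Apr 28, 2024), E (May 5, 2024), D (May 22, 2024), C (Jul 1, 2024).
The subordination applies — A was senior to B — so A and B swap.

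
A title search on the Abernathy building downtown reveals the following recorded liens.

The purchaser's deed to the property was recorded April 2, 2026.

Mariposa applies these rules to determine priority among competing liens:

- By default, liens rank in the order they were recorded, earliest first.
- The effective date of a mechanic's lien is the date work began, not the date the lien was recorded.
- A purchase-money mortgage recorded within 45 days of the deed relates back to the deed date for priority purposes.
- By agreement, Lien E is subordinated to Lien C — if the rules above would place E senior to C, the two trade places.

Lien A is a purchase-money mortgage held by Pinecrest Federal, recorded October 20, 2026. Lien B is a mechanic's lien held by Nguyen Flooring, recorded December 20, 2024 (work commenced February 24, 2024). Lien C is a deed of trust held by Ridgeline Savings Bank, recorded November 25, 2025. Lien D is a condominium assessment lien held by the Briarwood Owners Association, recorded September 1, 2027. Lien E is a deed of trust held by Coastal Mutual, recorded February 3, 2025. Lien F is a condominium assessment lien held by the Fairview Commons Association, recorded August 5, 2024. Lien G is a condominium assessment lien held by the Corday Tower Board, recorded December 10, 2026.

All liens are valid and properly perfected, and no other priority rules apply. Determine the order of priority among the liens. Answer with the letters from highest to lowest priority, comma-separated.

B, F, C, E, A, G, D

Adjusting effective dates: A was recorded 201 days after the deed — beyond 45 days — so no relation-back applies; B's effective date is February 24, 2024, when work began.
By effective date, earliest first: B (February 24, 2024), F (August 5, 2024), E (February 3, 2025), C (November 25, 2025), A (October 20, 2026), G (December 10, 2026), D (September 1, 2027).
Because E would otherwise rank above C, the subordination swaps them.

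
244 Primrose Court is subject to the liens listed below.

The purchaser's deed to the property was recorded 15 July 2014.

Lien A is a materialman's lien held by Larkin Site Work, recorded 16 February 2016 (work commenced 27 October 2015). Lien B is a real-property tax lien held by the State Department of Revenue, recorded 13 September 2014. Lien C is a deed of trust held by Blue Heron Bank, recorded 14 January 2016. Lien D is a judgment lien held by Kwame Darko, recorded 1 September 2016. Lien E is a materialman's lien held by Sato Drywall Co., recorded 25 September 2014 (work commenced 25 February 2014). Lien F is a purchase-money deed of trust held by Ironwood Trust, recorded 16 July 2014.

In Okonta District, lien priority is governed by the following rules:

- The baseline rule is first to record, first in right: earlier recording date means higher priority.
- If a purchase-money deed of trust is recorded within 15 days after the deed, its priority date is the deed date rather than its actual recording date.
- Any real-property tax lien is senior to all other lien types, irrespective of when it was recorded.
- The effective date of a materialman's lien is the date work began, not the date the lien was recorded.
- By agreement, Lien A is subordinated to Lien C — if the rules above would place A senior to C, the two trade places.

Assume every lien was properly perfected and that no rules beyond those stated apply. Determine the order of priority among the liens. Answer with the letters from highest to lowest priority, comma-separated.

Effective dates after the stated exceptions: A's effective date is 27 October 2015, when work began; E relates back to 25 February 2014 (work commenced); F was recorded within the 15-day window, so its effective date is the deed date 15 July 2014.
B is a real-property tax lien, so it outranks all other liens regardless of date.
Ordering the rest by effective date: E (25 February 2014), F (15 July 2014), A (27 October 2015), C (14 January 2016), D (1 September 2016).
The subordination applies — A was senior to C — so A and C swap.

B, E, F, C, A, D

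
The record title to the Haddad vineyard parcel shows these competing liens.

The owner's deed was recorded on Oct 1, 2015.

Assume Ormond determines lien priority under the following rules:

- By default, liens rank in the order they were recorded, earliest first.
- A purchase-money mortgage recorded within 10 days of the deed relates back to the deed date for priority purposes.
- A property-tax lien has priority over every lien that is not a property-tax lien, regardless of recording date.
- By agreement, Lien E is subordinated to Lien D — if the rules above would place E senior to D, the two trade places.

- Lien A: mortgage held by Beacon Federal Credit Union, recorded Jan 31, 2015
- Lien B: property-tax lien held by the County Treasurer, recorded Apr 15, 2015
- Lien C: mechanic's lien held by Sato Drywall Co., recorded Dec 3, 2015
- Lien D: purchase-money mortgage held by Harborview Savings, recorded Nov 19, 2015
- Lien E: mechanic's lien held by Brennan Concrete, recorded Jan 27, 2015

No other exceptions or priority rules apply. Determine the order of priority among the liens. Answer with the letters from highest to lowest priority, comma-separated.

Effective dates: D was recorded 49 days after the deed, outside the 10-day window, so it keeps its recording date.
As a property-tax lien, B is senior to every other lien.
Among the remaining liens, by effective date: E (Jan 27, 2015), A (Jan 31, 2015), D (Nov 19, 2015), C (Dec 3, 2015).
E is senior to D before the subordination, so the two trade places.

B, D, A, E, C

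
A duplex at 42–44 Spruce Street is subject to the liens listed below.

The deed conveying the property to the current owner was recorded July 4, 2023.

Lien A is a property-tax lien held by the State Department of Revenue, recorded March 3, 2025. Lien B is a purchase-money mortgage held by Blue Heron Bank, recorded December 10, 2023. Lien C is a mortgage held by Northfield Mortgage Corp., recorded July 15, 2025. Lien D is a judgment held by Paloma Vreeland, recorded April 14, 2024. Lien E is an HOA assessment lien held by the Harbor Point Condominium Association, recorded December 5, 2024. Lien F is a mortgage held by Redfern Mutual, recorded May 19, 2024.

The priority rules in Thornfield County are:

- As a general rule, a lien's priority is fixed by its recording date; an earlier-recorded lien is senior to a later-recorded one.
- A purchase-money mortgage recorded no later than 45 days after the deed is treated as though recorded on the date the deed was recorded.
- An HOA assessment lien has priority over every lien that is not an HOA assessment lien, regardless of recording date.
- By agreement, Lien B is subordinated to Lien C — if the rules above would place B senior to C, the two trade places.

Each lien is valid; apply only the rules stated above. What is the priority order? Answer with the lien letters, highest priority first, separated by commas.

E, C, D, F, A, B

Effective dates: B was recorded 159 days after the deed, outside the 45-day window, so it keeps its recording date.
As an HOA assessment lien, E is senior to every other lien.
The other liens, earliest effective date first: B (December 10, 2023), D (April 14, 2024), F (May 19, 2024), A (March 3, 2025), C (July 15, 2025).
B would otherwise be senior to C, so under the subordination agreement B and C exchange positions.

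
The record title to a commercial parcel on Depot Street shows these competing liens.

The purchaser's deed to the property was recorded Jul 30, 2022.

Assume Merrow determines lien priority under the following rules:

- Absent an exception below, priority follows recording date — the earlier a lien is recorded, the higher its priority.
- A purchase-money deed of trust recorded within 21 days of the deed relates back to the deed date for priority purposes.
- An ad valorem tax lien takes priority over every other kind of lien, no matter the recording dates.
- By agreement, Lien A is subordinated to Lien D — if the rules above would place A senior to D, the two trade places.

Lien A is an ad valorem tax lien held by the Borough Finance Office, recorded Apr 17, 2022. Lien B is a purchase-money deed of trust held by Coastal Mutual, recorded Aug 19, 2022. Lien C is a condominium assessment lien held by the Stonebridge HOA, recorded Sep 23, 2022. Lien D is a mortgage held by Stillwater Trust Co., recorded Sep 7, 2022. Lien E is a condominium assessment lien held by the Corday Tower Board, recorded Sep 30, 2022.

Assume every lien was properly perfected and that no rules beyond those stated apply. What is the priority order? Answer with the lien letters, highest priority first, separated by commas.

First, effective dates: B relates back to the deed date Jul 30, 2022.
A is an ad valorem tax lien, so it outranks all other liens regardless of date.
Remaining liens by effective date: B (Jul 30, 2022), D (Sep 7, 2022), C (Sep 23, 2022), E (Sep 30, 2022).
A would otherwise be senior to D, so under the subordination agreement A and D exchange positions.

D, B, A, C, E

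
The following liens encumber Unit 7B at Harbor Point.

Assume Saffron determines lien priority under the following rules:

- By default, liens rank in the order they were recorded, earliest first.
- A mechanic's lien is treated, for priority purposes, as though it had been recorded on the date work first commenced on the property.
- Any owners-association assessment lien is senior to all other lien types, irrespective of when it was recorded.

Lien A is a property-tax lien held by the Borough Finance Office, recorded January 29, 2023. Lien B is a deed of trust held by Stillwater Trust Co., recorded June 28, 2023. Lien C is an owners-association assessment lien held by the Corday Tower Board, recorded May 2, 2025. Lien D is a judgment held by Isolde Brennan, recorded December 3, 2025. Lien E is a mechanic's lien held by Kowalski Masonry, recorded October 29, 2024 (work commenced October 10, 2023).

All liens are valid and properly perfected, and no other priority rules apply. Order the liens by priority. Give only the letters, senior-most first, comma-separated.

Effective dates: E's effective date is October 10, 2023, when work began.
C is an owners-association assessment lien and takes priority over every other lien.
Remaining liens by effective date: A (January 29, 2023), B (June 28, 2023), E (October 10, 2023), D (December 3, 2025).

C, A, B, E, D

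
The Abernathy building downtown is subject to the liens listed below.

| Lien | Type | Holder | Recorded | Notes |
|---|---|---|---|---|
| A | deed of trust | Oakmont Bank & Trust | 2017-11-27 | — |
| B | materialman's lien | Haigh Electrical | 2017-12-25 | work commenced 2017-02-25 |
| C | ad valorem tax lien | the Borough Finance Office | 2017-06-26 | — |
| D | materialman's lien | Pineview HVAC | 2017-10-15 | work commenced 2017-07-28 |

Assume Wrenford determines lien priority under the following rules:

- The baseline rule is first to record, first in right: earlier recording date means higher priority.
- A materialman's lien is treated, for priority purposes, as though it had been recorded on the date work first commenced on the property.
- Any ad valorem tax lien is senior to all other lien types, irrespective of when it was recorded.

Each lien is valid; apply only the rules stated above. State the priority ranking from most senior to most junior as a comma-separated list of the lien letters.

Effective dates after the stated exceptions: B's effective date is 2017-02-25, when work began; D is treated as recorded 2017-07-28, the work-commencement date.
C is an ad valorem tax lien and takes priority over every other lien.
Ordering the rest by effective date: B (2017-02-25), D (2017-07-28), A (2017-11-27).

C, B, D, A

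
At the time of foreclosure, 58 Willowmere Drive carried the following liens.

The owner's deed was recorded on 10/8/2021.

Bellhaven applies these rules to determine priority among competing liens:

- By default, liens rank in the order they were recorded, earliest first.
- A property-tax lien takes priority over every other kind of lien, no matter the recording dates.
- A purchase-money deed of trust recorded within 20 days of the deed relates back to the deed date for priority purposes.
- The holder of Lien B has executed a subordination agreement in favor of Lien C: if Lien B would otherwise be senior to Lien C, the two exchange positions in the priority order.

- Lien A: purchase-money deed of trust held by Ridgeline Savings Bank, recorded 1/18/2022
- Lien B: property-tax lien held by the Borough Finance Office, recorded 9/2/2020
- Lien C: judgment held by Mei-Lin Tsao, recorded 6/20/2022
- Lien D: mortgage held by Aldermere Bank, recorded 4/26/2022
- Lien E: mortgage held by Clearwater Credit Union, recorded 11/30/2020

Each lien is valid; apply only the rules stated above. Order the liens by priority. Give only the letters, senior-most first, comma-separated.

C, E, A, D, B

Effective dates after the stated exceptions: A was recorded 102 days after the deed — beyond 20 days — so no relation-back applies.
B is a property-tax lien, so it outranks all other liens regardless of date.
The other liens, earliest effective date first: E (11/30/2020), A (1/18/2022), D (4/26/2022), C (6/20/2022).
Because B would otherwise rank above C, the subordination swaps them.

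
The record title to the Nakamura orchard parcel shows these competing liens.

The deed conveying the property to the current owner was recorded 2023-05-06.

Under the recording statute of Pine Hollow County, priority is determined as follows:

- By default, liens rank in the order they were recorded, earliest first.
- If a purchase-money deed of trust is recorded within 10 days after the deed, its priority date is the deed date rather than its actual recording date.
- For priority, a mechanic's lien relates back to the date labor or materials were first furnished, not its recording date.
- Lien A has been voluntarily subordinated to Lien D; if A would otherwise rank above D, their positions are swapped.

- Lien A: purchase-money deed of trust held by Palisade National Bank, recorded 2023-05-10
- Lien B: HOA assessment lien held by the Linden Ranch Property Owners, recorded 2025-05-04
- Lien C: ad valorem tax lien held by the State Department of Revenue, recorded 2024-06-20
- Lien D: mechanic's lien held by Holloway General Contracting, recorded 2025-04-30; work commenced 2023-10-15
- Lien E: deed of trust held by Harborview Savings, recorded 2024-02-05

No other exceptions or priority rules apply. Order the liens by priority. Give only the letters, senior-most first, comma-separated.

D, A, E, C, B

Effective dates after the stated exceptions: A was recorded within the 10-day window, so its effective date is the deed date 2023-05-06; D relates back to 2023-10-15 (work commenced).
Ordering by effective date: A (2023-05-06), D (2023-10-15), E (2024-02-05), C (2024-06-20), B (2025-05-04).
A would otherwise be senior to D, so under the subordination agreement A and D exchange positions.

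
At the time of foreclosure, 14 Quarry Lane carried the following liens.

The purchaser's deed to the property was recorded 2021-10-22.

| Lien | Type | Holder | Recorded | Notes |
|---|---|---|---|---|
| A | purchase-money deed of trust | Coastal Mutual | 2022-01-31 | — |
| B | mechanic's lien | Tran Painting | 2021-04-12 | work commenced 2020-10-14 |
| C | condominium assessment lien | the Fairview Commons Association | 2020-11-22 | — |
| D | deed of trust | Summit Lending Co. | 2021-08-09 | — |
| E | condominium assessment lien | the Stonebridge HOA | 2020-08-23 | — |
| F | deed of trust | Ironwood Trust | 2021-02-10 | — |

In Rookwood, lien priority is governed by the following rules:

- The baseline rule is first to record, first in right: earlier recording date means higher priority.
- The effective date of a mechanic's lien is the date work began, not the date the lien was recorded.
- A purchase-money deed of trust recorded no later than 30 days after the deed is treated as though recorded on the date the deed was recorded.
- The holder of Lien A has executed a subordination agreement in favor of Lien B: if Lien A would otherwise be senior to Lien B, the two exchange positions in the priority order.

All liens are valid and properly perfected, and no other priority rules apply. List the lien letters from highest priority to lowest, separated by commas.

First, effective dates: A was recorded 101 days after the deed — beyond 30 days — so no relation-back applies; B relates back to 2020-10-14 (work commenced).
By effective date, earliest first: E (2020-08-23), B (2020-10-14), C (2020-11-22), F (2021-02-10), D (2021-08-09), A (2022-01-31).
A is already junior to B, so the subordination agreement changes nothing.

E, B, C, F, D, A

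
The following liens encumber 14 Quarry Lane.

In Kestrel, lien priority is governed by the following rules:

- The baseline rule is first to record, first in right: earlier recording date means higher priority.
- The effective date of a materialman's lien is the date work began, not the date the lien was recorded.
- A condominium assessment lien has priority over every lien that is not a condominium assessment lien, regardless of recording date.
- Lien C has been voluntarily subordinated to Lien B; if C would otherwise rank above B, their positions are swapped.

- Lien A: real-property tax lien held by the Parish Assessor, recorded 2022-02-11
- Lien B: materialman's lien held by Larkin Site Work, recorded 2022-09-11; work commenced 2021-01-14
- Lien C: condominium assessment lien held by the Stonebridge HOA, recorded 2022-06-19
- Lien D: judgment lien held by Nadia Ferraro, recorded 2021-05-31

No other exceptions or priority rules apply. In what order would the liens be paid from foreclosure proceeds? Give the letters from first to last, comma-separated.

First, effective dates: B relates back to 2021-01-14 (work commenced).
C is a condominium assessment lien, so it outranks all other liens regardless of date.
Among the remaining liens, by effective date: B (2021-01-14), D (2021-05-31), A (2022-02-11).
The subordination applies — C was senior to B — so C and B swap.

B, C, D, A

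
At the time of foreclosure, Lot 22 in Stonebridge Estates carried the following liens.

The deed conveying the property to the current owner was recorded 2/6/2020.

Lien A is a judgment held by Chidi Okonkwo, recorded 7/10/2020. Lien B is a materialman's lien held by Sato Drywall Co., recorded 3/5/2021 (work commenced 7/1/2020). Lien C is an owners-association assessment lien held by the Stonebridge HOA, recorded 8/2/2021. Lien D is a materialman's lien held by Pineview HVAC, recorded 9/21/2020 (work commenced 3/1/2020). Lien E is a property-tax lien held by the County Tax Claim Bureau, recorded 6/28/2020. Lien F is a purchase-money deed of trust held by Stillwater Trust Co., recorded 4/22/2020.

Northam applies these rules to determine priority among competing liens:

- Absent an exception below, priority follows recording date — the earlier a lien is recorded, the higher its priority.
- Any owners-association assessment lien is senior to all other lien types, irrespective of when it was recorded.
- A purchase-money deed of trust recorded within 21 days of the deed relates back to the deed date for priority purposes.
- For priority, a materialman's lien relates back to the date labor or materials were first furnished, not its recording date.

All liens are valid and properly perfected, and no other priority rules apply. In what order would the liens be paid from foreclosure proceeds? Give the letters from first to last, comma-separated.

C, D, F, E, B, A

Effective dates after the stated exceptions: B relates back to 7/1/2020 (work commenced); D's effective date is 3/1/2020, when work began; F was recorded 76 days after the deed — beyond 21 days — so no relation-back applies.
C is an owners-association assessment lien, so it outranks all other liens regardless of date.
Among the remaining liens, by effective date: D (3/1/2020), F (4/22/2020), E (6/28/2020), B (7/1/2020), A (7/10/2020).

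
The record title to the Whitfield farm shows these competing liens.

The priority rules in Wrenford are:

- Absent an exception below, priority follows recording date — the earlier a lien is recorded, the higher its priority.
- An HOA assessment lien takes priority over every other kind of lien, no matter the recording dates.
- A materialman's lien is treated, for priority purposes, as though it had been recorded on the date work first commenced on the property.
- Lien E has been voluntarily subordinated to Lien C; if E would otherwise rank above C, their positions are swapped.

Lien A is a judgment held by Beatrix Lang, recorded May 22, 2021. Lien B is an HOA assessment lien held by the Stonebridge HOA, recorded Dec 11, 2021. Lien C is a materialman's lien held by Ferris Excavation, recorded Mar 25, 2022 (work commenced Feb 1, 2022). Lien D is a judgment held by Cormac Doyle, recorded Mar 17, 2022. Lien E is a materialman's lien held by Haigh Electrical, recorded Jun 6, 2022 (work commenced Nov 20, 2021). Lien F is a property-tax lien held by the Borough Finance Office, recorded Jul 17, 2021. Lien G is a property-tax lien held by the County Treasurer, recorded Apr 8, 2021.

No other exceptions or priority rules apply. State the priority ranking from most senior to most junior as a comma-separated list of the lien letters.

B, G, A, F, C, E, D

Effective dates after the stated exceptions: C is treated as recorded Feb 1, 2022, the work-commencement date; E relates back to Nov 20, 2021 (work commenced).
As an HOA assessment lien, B is senior to every other lien.
Among the remaining liens, by effective date: G (Apr 8, 2021), A (May 22, 2021), F (Jul 17, 2021), E (Nov 20, 2021), C (Feb 1, 2022), D (Mar 17, 2022).
Because E would otherwise rank above C, the subordination swaps them.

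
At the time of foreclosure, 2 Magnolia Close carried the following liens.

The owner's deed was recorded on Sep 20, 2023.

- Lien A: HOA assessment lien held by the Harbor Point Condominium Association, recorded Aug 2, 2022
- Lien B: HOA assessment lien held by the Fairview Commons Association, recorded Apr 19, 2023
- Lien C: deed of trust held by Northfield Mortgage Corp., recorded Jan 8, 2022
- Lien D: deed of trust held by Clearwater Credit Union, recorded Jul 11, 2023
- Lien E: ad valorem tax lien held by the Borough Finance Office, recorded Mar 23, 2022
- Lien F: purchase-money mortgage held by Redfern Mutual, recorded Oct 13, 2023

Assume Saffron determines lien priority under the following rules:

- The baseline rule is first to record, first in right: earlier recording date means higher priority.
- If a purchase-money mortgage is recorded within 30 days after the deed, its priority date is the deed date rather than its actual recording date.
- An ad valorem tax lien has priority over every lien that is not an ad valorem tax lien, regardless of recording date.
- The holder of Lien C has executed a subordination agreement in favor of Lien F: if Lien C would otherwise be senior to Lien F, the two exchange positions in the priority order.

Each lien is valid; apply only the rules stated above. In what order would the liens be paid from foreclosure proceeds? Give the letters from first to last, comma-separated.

E, F, A, B, D, C

First, effective dates: F's effective date is the deed date, Sep 20, 2023.
E, as an ad valorem tax lien, has superpriority and ranks first.
Among the remaining liens, by effective date: C (Jan 8, 2022), A (Aug 2, 2022), B (Apr 19, 2023), D (Jul 11, 2023), F (Sep 20, 2023).
C would otherwise be senior to F, so under the subordination agreement C and F exchange positions.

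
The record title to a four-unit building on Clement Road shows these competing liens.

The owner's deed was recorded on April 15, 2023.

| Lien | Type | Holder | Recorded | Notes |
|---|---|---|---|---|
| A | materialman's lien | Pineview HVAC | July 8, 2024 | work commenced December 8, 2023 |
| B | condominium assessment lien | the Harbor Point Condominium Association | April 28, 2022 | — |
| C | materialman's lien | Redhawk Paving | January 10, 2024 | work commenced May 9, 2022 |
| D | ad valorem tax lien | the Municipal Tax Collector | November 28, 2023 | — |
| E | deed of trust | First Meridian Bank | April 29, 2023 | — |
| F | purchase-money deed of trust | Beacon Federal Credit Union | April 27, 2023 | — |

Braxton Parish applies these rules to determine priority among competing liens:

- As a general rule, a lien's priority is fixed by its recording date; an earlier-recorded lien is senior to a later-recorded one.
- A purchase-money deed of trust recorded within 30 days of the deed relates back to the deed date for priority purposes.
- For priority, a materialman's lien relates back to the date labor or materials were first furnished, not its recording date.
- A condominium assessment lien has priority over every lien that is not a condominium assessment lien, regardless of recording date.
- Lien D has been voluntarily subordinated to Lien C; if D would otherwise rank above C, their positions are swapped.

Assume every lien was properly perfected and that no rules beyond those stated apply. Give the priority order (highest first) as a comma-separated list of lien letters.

B, C, F, E, D, A

Effective dates after the stated exceptions: A relates back to December 8, 2023 (work commenced); C relates back to May 9, 2022 (work commenced); F relates back to the deed date April 15, 2023.
B, as a condominium assessment lien, has superpriority and ranks first.
Remaining liens by effective date: C (May 9, 2022), F (April 15, 2023), E (April 29, 2023), D (November 28, 2023), A (December 8, 2023).
D is already junior to C, so the subordination agreement changes nothing.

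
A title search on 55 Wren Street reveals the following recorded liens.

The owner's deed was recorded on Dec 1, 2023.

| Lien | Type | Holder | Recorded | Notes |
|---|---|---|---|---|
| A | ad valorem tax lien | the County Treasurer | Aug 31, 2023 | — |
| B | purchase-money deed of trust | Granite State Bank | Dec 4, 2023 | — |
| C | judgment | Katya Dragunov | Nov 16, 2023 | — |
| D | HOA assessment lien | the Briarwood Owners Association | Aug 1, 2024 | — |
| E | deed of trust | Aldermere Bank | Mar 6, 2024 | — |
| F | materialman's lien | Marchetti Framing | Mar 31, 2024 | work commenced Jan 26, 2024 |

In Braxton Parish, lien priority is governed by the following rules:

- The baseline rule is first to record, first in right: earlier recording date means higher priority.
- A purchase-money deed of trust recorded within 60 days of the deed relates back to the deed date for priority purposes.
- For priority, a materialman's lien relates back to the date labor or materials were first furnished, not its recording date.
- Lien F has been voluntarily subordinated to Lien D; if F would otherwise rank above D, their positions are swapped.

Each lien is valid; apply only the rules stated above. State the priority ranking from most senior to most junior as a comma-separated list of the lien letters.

A, C, B, D, E, F

Effective dates after the stated exceptions: B's effective date is the deed date, Dec 1, 2023; F is treated as recorded Jan 26, 2024, the work-commencement date.
Ordering by effective date: A (Aug 31, 2023), C (Nov 16, 2023), B (Dec 1, 2023), F (Jan 26, 2024), E (Mar 6, 2024), D (Aug 1, 2024).
F would otherwise be senior to D, so under the subordination agreement F and D exchange positions.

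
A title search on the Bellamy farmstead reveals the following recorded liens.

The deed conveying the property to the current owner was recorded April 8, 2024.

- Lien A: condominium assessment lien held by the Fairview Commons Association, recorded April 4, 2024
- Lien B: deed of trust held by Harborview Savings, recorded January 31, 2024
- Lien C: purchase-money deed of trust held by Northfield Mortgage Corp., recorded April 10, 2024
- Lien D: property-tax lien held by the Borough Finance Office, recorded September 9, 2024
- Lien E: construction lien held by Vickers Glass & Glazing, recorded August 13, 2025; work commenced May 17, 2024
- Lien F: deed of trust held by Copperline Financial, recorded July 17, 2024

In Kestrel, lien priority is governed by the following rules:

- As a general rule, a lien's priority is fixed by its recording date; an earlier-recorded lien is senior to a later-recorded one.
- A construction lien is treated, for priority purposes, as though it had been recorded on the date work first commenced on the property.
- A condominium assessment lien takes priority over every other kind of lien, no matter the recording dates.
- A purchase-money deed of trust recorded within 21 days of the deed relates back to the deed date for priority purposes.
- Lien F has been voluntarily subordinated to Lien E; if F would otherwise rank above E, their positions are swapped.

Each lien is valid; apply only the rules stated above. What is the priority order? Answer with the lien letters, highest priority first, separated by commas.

A, B, C, E, F, D

Adjusting effective dates: C's effective date is the deed date, April 8, 2024; E relates back to May 17, 2024 (work commenced).
As a condominium assessment lien, A is senior to every other lien.
Remaining liens by effective date: B (January 31, 2024), C (April 8, 2024), E (May 17, 2024), F (July 17, 2024), D (September 9, 2024).
F is already junior to E, so the subordination agreement changes nothing.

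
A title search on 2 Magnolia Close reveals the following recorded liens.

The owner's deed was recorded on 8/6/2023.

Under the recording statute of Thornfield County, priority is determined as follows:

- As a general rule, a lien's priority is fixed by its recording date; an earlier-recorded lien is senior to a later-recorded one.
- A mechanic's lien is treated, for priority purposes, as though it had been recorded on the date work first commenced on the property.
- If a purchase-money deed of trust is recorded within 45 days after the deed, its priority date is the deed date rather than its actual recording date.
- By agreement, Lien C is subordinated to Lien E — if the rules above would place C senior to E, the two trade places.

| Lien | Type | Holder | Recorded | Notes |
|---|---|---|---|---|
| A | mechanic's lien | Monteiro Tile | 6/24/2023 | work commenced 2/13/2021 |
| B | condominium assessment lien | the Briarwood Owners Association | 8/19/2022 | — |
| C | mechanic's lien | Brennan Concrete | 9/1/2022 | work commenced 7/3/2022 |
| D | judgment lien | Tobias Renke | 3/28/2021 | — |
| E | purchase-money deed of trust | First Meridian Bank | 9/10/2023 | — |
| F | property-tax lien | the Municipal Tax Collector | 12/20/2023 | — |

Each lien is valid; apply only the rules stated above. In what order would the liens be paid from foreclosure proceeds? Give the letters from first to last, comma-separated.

A, D, E, B, C, F

Effective dates: A is treated as recorded 2/13/2021, the work-commencement date; C relates back to 7/3/2022 (work commenced); E was recorded within the 45-day window, so its effective date is the deed date 8/6/2023.
Ordering by effective date: A (2/13/2021), D (3/28/2021), C (7/3/2022), B (8/19/2022), E (8/6/2023), F (12/20/2023).
The subordination applies — C was senior to E — so C and E swap.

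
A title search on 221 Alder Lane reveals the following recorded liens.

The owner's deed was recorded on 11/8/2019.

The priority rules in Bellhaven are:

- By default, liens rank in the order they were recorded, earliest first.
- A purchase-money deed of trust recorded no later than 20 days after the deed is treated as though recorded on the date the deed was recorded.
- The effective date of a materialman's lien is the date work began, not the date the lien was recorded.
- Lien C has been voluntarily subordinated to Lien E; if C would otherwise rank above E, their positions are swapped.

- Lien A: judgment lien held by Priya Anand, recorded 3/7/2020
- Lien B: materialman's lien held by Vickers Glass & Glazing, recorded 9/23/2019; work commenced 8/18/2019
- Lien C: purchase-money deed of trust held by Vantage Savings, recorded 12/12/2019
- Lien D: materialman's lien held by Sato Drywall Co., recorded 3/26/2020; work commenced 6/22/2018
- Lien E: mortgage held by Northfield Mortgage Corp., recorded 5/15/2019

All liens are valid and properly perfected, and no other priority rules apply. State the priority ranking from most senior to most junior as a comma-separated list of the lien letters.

D, E, B, C, A

Effective dates: B relates back to 8/18/2019 (work commenced); C was recorded 34 days after the deed, outside the 20-day window, so it keeps its recording date; D is treated as recorded 6/22/2018, the work-commencement date.
By effective date: D (6/22/2018), E (5/15/2019), B (8/18/2019), C (12/12/2019), A (3/7/2020).
Since C is not senior to E, the subordination leaves the order unchanged.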